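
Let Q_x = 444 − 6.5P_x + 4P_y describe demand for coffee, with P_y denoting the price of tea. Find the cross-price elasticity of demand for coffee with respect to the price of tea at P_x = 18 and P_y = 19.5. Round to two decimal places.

0.19

At P_x = 18 and P_y = 19.5: Q_x = 405.
∂Q_x/∂P_y = 4.
ε = (∂Q_x/∂P_y)(P_y/Q_x) = 4 × (19.5/405) ≈ 0.19.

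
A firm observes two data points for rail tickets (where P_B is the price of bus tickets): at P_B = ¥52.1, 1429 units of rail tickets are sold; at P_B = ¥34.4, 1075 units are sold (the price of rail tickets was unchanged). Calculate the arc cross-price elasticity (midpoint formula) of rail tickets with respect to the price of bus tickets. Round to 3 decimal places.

ΔQ_A = 1075 − 1429 = -354; ΔP_B = 34.4 − 52.1 = -17.7.
Midpoints: Q̄_A = 1252.0, P̄_B = 43.25.
ε = (ΔQ_A/Q̄_A)/(ΔP_B/P̄_B) = (-354/1252.0)/(-17.7/43.25) ≈ 0.691.
ε > 0: rail tickets and bus tickets are substitutes.

0.691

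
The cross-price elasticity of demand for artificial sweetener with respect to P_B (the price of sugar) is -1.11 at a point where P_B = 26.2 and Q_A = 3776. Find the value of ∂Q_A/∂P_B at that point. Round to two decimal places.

-159.98

ε = (∂Q_A/∂P_B)·(P_B/Q_A) ⇒ ∂Q_A/∂P_B = ε·Q_A/P_B = -1.11 × 3776/26.2 ≈ -159.98.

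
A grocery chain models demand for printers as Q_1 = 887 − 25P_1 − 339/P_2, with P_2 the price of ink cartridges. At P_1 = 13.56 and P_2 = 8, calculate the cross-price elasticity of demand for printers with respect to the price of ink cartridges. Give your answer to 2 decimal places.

At P_1 = 13.56 and P_2 = 8: Q_1 = 505.625.
∂Q_1/∂P_2 = 339/P_2² = 5.2969.
ε = (∂Q_1/∂P_2)(P_2/Q_1) = 5.2969 × (8/505.625) ≈ 0.08.
ε > 0: substitutes.

0.08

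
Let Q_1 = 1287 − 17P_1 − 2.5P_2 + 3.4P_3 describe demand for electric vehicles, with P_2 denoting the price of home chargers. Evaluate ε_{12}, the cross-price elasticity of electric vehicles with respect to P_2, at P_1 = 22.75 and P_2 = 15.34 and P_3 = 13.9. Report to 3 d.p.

At P_1 = 22.75 and P_2 = 15.34 and P_3 = 13.9: Q_1 = 909.16.
∂Q_1/∂P_2 = -2.5.
ε = (∂Q_1/∂P_2)(P_2/Q_1) = -2.5 × (15.34/909.16) ≈ -0.042.

-0.042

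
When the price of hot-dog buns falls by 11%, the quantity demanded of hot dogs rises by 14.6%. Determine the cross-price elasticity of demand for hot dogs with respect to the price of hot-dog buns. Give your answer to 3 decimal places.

-1.327

ε = (%ΔQ of hot dogs) / (%ΔP of hot-dog buns) = (14.6%) / (-11%) ≈ -1.327.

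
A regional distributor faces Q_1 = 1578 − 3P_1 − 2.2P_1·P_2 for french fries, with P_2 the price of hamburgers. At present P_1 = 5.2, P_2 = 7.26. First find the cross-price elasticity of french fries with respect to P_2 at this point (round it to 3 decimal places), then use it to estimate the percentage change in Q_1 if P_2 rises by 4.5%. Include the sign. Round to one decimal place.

At P_1 = 5.2, P_2 = 7.26: Q_1 = 1479.346.
∂Q_1/∂P_2 = -2.2P_1 = -11.4400.
ε = (∂Q_1/∂P_2)(P_2/Q_1) = -11.4400 × 7.26/1479.346 ≈ -0.056.
%ΔQ_1 ≈ ε × %ΔP_2 = -0.056 × (4.5%) = -0.3%.

-0.3%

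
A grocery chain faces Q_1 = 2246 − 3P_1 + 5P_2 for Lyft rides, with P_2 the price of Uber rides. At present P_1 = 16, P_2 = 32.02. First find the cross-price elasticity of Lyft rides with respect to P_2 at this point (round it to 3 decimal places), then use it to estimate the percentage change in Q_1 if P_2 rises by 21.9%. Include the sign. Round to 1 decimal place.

1.5%

At P_1 = 16, P_2 = 32.02: Q_1 = 2358.1.
∂Q_1/∂P_2 = 5.
ε = (∂Q_1/∂P_2)(P_2/Q_1) = 5.0000 × 32.02/2358.1 ≈ 0.068.
%ΔQ_1 ≈ ε × %ΔP_2 = 0.068 × (21.9%) = 1.5%.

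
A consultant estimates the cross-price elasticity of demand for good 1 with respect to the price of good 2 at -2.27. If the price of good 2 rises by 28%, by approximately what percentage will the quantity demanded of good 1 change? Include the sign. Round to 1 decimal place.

-63.6%

%ΔQ ≈ ε × %ΔP of good 2 = -2.27 × (28%) = -63.6%.
Demand for good 1 falls by about 63.6%.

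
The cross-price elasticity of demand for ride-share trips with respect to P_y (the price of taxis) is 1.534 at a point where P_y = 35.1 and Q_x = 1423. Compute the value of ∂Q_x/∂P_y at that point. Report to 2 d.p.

62.19

ε = (∂Q_x/∂P_y)·(P_y/Q_x) ⇒ ∂Q_x/∂P_y = ε·Q_x/P_y = 1.534 × 1423/35.1 ≈ 62.19.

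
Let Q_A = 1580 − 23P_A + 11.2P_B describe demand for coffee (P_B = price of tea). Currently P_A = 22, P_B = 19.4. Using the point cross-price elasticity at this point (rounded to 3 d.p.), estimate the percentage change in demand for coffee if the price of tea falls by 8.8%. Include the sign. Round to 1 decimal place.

At P_A = 22, P_B = 19.4: Q_A = 1291.28.
∂Q_A/∂P_B = 11.2.
ε = (∂Q_A/∂P_B)(P_B/Q_A) = 11.2000 × 19.4/1291.28 ≈ 0.168.
%ΔQ_A ≈ ε × %ΔP_B = 0.168 × (-8.8%) = -1.5%.

-1.5%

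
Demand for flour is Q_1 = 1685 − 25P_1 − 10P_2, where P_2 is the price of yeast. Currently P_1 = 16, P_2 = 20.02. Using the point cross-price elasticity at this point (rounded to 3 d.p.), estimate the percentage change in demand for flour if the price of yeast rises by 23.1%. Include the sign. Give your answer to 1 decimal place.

-4.3%

At P_1 = 16, P_2 = 20.02: Q_1 = 1084.8.
∂Q_1/∂P_2 = -10.
ε = (∂Q_1/∂P_2)(P_2/Q_1) = -10.0000 × 20.02/1084.8 ≈ -0.185.
%ΔQ_1 ≈ ε × %ΔP_2 = -0.185 × (23.1%) = -4.3%.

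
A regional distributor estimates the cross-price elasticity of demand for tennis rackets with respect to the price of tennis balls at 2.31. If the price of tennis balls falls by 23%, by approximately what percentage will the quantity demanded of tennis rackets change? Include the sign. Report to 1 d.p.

-53.1%

%ΔQ ≈ ε × %ΔP of tennis balls = 2.31 × (-23%) = -53.1%.
Demand for tennis rackets falls by about 53.1%.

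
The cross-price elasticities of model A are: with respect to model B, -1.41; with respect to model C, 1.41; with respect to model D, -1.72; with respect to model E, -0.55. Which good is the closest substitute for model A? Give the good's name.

Substitutes have ε > 0. Among the positive values, 1.41 (model C) is largest.

model C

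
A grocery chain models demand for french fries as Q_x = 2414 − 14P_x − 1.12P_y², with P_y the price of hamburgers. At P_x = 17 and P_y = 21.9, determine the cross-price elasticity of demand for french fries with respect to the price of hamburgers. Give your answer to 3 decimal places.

At P_x = 17 and P_y = 21.9: Q_x = 1638.837.
∂Q_x/∂P_y = -2.24P_y = -2.24(21.9) = -49.0560.
ε = (∂Q_x/∂P_y)(P_y/Q_x) = -49.0560 × (21.9/1638.837) ≈ -0.656.

-0.656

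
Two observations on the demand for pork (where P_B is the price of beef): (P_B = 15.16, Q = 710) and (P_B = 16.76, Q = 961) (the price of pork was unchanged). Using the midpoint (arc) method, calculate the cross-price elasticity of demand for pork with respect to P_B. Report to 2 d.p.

ΔQ_A = 961 − 710 = 251; ΔP_B = 16.76 − 15.16 = 1.6.
Midpoints: Q̄_A = 835.5, P̄_B = 15.96.
ε = (ΔQ_A/Q̄_A)/(ΔP_B/P̄_B) = (251/835.5)/(1.6/15.96) ≈ 3.00.

3.00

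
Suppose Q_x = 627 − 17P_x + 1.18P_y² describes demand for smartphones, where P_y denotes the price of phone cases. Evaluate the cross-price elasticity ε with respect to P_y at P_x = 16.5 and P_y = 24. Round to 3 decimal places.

At P_x = 16.5 and P_y = 24: Q_x = 1026.18.
∂Q_x/∂P_y = 2.36P_y = 2.36(24) = 56.6400.
ε = (∂Q_x/∂P_y)(P_y/Q_x) = 56.6400 × (24/1026.18) ≈ 1.325.
ε > 0: substitutes.

1.325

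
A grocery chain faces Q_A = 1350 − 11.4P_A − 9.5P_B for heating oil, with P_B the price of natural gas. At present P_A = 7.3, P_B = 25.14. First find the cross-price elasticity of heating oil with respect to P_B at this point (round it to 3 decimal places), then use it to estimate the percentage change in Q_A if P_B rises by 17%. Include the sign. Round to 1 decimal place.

At P_A = 7.3, P_B = 25.14: Q_A = 1027.95.
∂Q_A/∂P_B = -9.5.
ε = (∂Q_A/∂P_B)(P_B/Q_A) = -9.5000 × 25.14/1027.95 ≈ -0.232.
%ΔQ_A ≈ ε × %ΔP_B = -0.232 × (17%) = -3.9%.

-3.9%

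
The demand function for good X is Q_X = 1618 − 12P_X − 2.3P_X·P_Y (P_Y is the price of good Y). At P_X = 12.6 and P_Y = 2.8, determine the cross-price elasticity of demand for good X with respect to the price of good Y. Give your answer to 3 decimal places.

-0.059

At P_X = 12.6 and P_Y = 2.8: Q_X = 1385.656.
∂Q_X/∂P_Y = -2.3P_X = -2.3(12.6) = -28.9800.
ε = (∂Q_X/∂P_Y)(P_Y/Q_X) = -28.9800 × (2.8/1385.656) ≈ -0.059.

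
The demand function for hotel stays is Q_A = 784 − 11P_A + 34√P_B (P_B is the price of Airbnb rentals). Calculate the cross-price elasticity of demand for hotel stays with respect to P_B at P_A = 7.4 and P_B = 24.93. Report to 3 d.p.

At P_A = 7.4 and P_B = 24.93: Q_A = 872.362.
∂Q_A/∂P_B = 34/(2√P_B) = 34/(2√24.93) = 3.4048.
ε = (∂Q_A/∂P_B)(P_B/Q_A) = 3.4048 × (24.93/872.362) ≈ 0.097.

0.097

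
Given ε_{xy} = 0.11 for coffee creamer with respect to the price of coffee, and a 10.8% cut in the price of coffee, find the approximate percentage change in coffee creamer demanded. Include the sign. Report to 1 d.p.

-1.2%

%ΔQ ≈ ε × %ΔP of coffee = 0.11 × (-10.8%) = -1.2%.
Demand for coffee creamer falls by about 1.2%.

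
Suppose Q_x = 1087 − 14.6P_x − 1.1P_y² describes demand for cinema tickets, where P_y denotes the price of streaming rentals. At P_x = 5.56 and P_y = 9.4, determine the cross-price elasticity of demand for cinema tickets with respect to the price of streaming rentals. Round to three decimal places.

At P_x = 5.56 and P_y = 9.4: Q_x = 908.628.
∂Q_x/∂P_y = -2.2P_y = -2.2(9.4) = -20.6800.
ε = (∂Q_x/∂P_y)(P_y/Q_x) = -20.6800 × (9.4/908.628) ≈ -0.214.
ε < 0: complements.

-0.214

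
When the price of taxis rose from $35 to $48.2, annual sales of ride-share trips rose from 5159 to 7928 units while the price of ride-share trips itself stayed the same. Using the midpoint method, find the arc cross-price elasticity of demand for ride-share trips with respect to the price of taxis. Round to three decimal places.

ΔQ_A = 7928 − 5159 = 2769; ΔP_B = 48.2 − 35 = 13.2.
Midpoints: Q̄_A = 6543.5, P̄_B = 41.60.
ε = (ΔQ_A/Q̄_A)/(ΔP_B/P̄_B) = (2769/6543.5)/(13.2/41.60) ≈ 1.334.
ε > 0: ride-share trips and taxis are substitutes.

1.334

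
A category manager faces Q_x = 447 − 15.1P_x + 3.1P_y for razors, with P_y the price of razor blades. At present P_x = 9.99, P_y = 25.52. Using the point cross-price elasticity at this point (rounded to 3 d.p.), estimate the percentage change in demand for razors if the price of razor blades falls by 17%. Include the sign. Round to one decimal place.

At P_x = 9.99, P_y = 25.52: Q_x = 375.263.
∂Q_x/∂P_y = 3.1.
ε = (∂Q_x/∂P_y)(P_y/Q_x) = 3.1000 × 25.52/375.263 ≈ 0.211.
%ΔQ_x ≈ ε × %ΔP_y = 0.211 × (-17%) = -3.6%.

-3.6%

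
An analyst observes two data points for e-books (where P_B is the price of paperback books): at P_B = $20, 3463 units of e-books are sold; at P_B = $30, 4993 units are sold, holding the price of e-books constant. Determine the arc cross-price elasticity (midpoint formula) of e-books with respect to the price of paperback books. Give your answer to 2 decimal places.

0.90

ΔQ_A = 4993 − 3463 = 1530; ΔP_B = 30 − 20 = 10.
Midpoints: Q̄_A = 4228.0, P̄_B = 25.00.
ε = (ΔQ_A/Q̄_A)/(ΔP_B/P̄_B) = (1530/4228.0)/(10/25.00) ≈ 0.90.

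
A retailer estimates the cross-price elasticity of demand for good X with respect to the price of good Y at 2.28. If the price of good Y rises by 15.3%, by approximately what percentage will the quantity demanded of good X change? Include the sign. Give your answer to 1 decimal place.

%ΔQ ≈ ε × %ΔP of good Y = 2.28 × (15.3%) = 34.9%.

34.9%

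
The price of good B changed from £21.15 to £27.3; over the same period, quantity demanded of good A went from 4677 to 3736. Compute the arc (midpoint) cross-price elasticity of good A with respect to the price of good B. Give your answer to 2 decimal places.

ΔQ_A = 3736 − 4677 = -941; ΔP_B = 27.3 − 21.15 = 6.15.
Midpoints: Q̄_A = 4206.5, P̄_B = 24.23.
ε = (ΔQ_A/Q̄_A)/(ΔP_B/P̄_B) = (-941/4206.5)/(6.15/24.23) ≈ -0.88.
ε < 0: good A and good B are complements.

-0.88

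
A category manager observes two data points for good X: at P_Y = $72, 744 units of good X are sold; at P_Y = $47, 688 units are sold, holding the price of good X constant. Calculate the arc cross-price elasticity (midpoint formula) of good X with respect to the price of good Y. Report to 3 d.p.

0.186

ΔQ_X = 688 − 744 = -56; ΔP_Y = 47 − 72 = -25.
Midpoints: Q̄_X = 716.0, P̄_Y = 59.50.
ε = (ΔQ_X/Q̄_X)/(ΔP_Y/P̄_Y) = (-56/716.0)/(-25/59.50) ≈ 0.186.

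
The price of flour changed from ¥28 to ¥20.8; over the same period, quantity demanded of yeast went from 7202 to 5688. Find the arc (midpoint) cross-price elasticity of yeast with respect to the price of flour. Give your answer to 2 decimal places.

ΔQ_A = 5688 − 7202 = -1514; ΔP_B = 20.8 − 28 = -7.2.
Midpoints: Q̄_A = 6445.0, P̄_B = 24.40.
ε = (ΔQ_A/Q̄_A)/(ΔP_B/P̄_B) = (-1514/6445.0)/(-7.2/24.40) ≈ 0.80.

0.80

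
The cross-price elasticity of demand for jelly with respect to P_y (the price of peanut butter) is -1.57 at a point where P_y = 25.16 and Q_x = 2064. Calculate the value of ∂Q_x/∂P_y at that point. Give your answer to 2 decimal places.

-128.79

ε = (∂Q_x/∂P_y)·(P_y/Q_x) ⇒ ∂Q_x/∂P_y = ε·Q_x/P_y = -1.57 × 2064/25.16 ≈ -128.79.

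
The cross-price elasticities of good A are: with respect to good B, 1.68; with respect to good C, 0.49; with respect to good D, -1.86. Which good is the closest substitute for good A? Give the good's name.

good B

Substitutes have ε > 0. Among the positive values, 1.68 (good B) is largest.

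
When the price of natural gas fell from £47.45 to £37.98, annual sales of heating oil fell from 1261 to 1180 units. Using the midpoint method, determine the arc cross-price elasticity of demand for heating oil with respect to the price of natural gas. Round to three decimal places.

ΔQ_A = 1180 − 1261 = -81; ΔP_B = 37.98 − 47.45 = -9.47.
Midpoints: Q̄_A = 1220.5, P̄_B = 42.72.
ε = (ΔQ_A/Q̄_A)/(ΔP_B/P̄_B) = (-81/1220.5)/(-9.47/42.72) ≈ 0.299.
ε > 0: heating oil and natural gas are substitutes.

0.299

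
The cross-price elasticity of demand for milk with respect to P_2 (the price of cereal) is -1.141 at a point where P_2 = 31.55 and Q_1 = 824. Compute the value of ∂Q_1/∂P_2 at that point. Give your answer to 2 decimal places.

ε = (∂Q_1/∂P_2)·(P_2/Q_1) ⇒ ∂Q_1/∂P_2 = ε·Q_1/P_2 = -1.141 × 824/31.55 ≈ -29.80.

-29.80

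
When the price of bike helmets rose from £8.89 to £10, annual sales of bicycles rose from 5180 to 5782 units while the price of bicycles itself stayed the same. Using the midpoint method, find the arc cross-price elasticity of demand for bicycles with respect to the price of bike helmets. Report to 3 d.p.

0.935

ΔQ_A = 5782 − 5180 = 602; ΔP_B = 10 − 8.89 = 1.11.
Midpoints: Q̄_A = 5481.0, P̄_B = 9.45.
ε = (ΔQ_A/Q̄_A)/(ΔP_B/P̄_B) = (602/5481.0)/(1.11/9.45) ≈ 0.935.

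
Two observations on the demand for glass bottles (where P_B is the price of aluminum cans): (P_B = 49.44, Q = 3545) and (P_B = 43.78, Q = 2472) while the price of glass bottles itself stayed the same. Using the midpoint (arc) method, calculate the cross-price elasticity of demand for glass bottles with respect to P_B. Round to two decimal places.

2.94

ΔQ_A = 2472 − 3545 = -1073; ΔP_B = 43.78 − 49.44 = -5.66.
Midpoints: Q̄_A = 3008.5, P̄_B = 46.61.
ε = (ΔQ_A/Q̄_A)/(ΔP_B/P̄_B) = (-1073/3008.5)/(-5.66/46.61) ≈ 2.94.
ε > 0: glass bottles and aluminum cans are substitutes.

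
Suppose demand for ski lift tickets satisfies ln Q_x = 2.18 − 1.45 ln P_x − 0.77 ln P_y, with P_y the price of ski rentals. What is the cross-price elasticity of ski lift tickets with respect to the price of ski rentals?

In a log-linear (constant-elasticity) demand function, the coefficient on ln P_y is the cross-price elasticity.
ε = -0.77. Negative, so ski lift tickets and ski rentals are complements.

-0.77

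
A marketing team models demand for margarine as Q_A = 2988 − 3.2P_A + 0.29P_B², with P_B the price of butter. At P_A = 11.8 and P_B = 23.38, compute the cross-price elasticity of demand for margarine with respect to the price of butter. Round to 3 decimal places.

At P_A = 11.8 and P_B = 23.38: Q_A = 3108.761.
∂Q_A/∂P_B = 0.58P_B = 0.58(23.38) = 13.5604.
ε = (∂Q_A/∂P_B)(P_B/Q_A) = 13.5604 × (23.38/3108.761) ≈ 0.102.
ε > 0: substitutes.

0.102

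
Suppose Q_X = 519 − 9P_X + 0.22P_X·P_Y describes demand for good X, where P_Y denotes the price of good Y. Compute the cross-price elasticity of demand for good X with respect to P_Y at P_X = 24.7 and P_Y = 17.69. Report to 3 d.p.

0.245

At P_X = 24.7 and P_Y = 17.69: Q_X = 392.827.
∂Q_X/∂P_Y = 0.22P_X = 0.22(24.7) = 5.4340.
ε = (∂Q_X/∂P_Y)(P_Y/Q_X) = 5.4340 × (17.69/392.827) ≈ 0.245.
ε > 0: substitutes.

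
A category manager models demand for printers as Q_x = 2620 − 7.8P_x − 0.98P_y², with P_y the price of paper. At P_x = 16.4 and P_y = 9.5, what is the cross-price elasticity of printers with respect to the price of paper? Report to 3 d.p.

-0.074

At P_x = 16.4 and P_y = 9.5: Q_x = 2403.635.
∂Q_x/∂P_y = -1.96P_y = -1.96(9.5) = -18.6200.
ε = (∂Q_x/∂P_y)(P_y/Q_x) = -18.6200 × (9.5/2403.635) ≈ -0.074.
ε < 0: complements.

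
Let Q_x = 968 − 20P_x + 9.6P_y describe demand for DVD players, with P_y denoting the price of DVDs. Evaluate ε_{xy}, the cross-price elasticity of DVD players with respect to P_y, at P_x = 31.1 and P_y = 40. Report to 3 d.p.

0.526

At P_x = 31.1 and P_y = 40: Q_x = 730.
∂Q_x/∂P_y = 9.6.
ε = (∂Q_x/∂P_y)(P_y/Q_x) = 9.6 × (40/730) ≈ 0.526.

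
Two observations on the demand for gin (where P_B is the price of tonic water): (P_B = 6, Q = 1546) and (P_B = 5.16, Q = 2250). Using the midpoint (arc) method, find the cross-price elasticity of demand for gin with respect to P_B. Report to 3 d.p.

ΔQ_A = 2250 − 1546 = 704; ΔP_B = 5.16 − 6 = -0.84.
Midpoints: Q̄_A = 1898.0, P̄_B = 5.58.
ε = (ΔQ_A/Q̄_A)/(ΔP_B/P̄_B) = (704/1898.0)/(-0.84/5.58) ≈ -2.464.
ε < 0: gin and tonic water are complements.

-2.464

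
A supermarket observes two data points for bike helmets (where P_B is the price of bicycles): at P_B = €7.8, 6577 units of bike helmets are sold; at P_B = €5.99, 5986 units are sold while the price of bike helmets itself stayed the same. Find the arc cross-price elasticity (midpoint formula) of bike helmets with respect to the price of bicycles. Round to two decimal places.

0.36

ΔQ_A = 5986 − 6577 = -591; ΔP_B = 5.99 − 7.8 = -1.81.
Midpoints: Q̄_A = 6281.5, P̄_B = 6.89.
ε = (ΔQ_A/Q̄_A)/(ΔP_B/P̄_B) = (-591/6281.5)/(-1.81/6.89) ≈ 0.36.
ε > 0: bike helmets and bicycles are substitutes.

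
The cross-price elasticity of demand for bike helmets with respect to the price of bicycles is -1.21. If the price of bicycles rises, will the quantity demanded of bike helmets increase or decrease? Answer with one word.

ε < 0 and the price of bicycles rises, so the quantity of bike helmets moves in the opposite direction: it decreases.

decrease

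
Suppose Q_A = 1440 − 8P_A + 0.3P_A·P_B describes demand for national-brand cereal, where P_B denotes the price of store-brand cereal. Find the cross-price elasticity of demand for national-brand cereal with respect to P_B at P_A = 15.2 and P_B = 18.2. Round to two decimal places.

0.06

At P_A = 15.2 and P_B = 18.2: Q_A = 1401.392.
∂Q_A/∂P_B = 0.3P_A = 0.3(15.2) = 4.5600.
ε = (∂Q_A/∂P_B)(P_B/Q_A) = 4.5600 × (18.2/1401.392) ≈ 0.06.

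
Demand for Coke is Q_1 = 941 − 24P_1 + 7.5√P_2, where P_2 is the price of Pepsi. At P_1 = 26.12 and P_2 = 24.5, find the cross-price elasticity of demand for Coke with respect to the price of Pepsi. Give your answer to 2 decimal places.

0.05

At P_1 = 26.12 and P_2 = 24.5: Q_1 = 351.243.
∂Q_1/∂P_2 = 7.5/(2√P_2) = 7.5/(2√24.5) = 0.7576.
ε = (∂Q_1/∂P_2)(P_2/Q_1) = 0.7576 × (24.5/351.243) ≈ 0.05.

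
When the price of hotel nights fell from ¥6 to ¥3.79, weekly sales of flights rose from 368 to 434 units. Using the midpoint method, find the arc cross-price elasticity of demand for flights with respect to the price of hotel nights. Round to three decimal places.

ΔQ_A = 434 − 368 = 66; ΔP_B = 3.79 − 6 = -2.21.
Midpoints: Q̄_A = 401.0, P̄_B = 4.89.
ε = (ΔQ_A/Q̄_A)/(ΔP_B/P̄_B) = (66/401.0)/(-2.21/4.89) ≈ -0.365.
ε < 0: flights and hotel nights are complements.

-0.365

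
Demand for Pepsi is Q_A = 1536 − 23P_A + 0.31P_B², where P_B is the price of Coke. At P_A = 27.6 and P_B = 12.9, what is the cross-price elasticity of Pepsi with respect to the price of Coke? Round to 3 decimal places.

At P_A = 27.6 and P_B = 12.9: Q_A = 952.787.
∂Q_A/∂P_B = 0.62P_B = 0.62(12.9) = 7.9980.
ε = (∂Q_A/∂P_B)(P_B/Q_A) = 7.9980 × (12.9/952.787) ≈ 0.108.
ε > 0: substitutes.

0.108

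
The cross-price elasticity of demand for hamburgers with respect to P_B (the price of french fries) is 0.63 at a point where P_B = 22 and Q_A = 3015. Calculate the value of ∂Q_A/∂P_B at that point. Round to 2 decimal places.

ε = (∂Q_A/∂P_B)·(P_B/Q_A) ⇒ ∂Q_A/∂P_B = ε·Q_A/P_B = 0.63 × 3015/22 ≈ 86.34.

86.34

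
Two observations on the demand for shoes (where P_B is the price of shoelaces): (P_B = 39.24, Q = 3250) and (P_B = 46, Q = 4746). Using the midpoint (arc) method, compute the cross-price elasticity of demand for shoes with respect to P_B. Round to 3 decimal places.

ΔQ_A = 4746 − 3250 = 1496; ΔP_B = 46 − 39.24 = 6.76.
Midpoints: Q̄_A = 3998.0, P̄_B = 42.62.
ε = (ΔQ_A/Q̄_A)/(ΔP_B/P̄_B) = (1496/3998.0)/(6.76/42.62) ≈ 2.359.
ε > 0: shoes and shoelaces are substitutes.

2.359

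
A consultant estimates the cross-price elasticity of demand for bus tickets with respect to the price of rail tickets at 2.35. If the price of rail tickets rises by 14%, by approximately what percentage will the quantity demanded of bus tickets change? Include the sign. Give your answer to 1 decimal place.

32.9%

%ΔQ ≈ ε × %ΔP of rail tickets = 2.35 × (14%) = 32.9%.
Demand for bus tickets rises by about 32.9%.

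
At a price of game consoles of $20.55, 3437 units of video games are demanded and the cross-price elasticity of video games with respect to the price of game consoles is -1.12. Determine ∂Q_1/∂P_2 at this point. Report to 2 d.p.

ε = (∂Q_1/∂P_2)·(P_2/Q_1) ⇒ ∂Q_1/∂P_2 = ε·Q_1/P_2 = -1.12 × 3437/20.55 ≈ -187.32.

-187.32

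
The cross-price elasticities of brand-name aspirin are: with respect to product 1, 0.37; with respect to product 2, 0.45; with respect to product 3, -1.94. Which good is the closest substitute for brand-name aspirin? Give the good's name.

product 2

Substitutes have ε > 0. Among the positive values, 0.45 (product 2) is largest.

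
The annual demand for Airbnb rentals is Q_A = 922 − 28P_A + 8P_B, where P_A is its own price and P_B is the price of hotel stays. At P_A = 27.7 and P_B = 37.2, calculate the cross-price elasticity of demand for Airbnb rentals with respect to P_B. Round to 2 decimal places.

0.67

At P_A = 27.7 and P_B = 37.2: Q_A = 444.
∂Q_A/∂P_B = 8.
ε = (∂Q_A/∂P_B)(P_B/Q_A) = 8 × (37.2/444) ≈ 0.67.
Since ε > 0, Airbnb rentals and hotel stays are substitutes.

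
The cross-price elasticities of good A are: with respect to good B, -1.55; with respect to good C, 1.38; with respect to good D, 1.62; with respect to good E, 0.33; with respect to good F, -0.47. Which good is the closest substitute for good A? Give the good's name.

good D

Substitutes have ε > 0. Among the positive values, 1.62 (good D) is largest.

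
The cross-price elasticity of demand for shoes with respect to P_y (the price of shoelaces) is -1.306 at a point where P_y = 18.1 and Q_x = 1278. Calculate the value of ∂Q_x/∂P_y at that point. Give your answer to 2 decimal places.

-92.21

ε = (∂Q_x/∂P_y)·(P_y/Q_x) ⇒ ∂Q_x/∂P_y = ε·Q_x/P_y = -1.306 × 1278/18.1 ≈ -92.21.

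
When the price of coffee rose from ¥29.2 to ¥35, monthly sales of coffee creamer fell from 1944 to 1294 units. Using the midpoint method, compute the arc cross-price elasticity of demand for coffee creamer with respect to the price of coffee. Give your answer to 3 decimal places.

-2.222

ΔQ_A = 1294 − 1944 = -650; ΔP_B = 35 − 29.2 = 5.8.
Midpoints: Q̄_A = 1619.0, P̄_B = 32.10.
ε = (ΔQ_A/Q̄_A)/(ΔP_B/P̄_B) = (-650/1619.0)/(5.8/32.10) ≈ -2.222.
ε < 0: coffee creamer and coffee are complements.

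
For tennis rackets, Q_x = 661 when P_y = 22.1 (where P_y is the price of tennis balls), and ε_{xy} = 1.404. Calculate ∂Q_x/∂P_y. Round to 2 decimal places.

41.99

ε = (∂Q_x/∂P_y)·(P_y/Q_x) ⇒ ∂Q_x/∂P_y = ε·Q_x/P_y = 1.404 × 661/22.1 ≈ 41.99.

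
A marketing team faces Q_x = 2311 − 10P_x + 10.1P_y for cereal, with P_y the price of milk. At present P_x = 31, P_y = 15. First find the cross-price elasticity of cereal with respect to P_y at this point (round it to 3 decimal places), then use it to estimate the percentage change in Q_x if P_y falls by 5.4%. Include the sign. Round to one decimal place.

-0.4%

At P_x = 31, P_y = 15: Q_x = 2152.5.
∂Q_x/∂P_y = 10.1.
ε = (∂Q_x/∂P_y)(P_y/Q_x) = 10.1000 × 15/2152.5 ≈ 0.070.
%ΔQ_x ≈ ε × %ΔP_y = 0.070 × (-5.4%) = -0.4%.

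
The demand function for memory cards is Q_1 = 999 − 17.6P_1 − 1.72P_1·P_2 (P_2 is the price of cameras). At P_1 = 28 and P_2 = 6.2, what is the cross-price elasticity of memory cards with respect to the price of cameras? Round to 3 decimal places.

-1.438

At P_1 = 28 and P_2 = 6.2: Q_1 = 207.608.
∂Q_1/∂P_2 = -1.72P_1 = -1.72(28) = -48.1600.
ε = (∂Q_1/∂P_2)(P_2/Q_1) = -48.1600 × (6.2/207.608) ≈ -1.438.
ε < 0: complements.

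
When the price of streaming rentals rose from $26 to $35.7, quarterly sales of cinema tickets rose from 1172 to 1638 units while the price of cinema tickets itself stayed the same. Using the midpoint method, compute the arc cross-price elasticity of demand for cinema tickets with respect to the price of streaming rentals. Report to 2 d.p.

ΔQ_A = 1638 − 1172 = 466; ΔP_B = 35.7 − 26 = 9.7.
Midpoints: Q̄_A = 1405.0, P̄_B = 30.85.
ε = (ΔQ_A/Q̄_A)/(ΔP_B/P̄_B) = (466/1405.0)/(9.7/30.85) ≈ 1.05.
ε > 0: cinema tickets and streaming rentals are substitutes.

1.05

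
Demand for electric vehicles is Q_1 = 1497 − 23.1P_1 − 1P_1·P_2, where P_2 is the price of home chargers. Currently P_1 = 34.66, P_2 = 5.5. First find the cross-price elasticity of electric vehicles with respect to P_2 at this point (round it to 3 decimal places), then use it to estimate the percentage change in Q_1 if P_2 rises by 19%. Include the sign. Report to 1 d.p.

At P_1 = 34.66, P_2 = 5.5: Q_1 = 505.724.
∂Q_1/∂P_2 = -1P_1 = -34.6600.
ε = (∂Q_1/∂P_2)(P_2/Q_1) = -34.6600 × 5.5/505.724 ≈ -0.377.
%ΔQ_1 ≈ ε × %ΔP_2 = -0.377 × (19%) = -7.2%.

-7.2%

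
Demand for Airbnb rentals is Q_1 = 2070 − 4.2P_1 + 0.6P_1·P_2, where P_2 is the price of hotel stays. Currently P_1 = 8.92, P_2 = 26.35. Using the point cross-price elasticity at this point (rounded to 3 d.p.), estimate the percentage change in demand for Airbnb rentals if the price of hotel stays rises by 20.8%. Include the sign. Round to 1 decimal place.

At P_1 = 8.92, P_2 = 26.35: Q_1 = 2173.561.
∂Q_1/∂P_2 = 0.6P_1 = 5.3520.
ε = (∂Q_1/∂P_2)(P_2/Q_1) = 5.3520 × 26.35/2173.561 ≈ 0.065.
%ΔQ_1 ≈ ε × %ΔP_2 = 0.065 × (20.8%) = 1.4%.

1.4%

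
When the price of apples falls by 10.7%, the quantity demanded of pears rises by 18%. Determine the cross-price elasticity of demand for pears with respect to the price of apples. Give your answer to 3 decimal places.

ε = (%ΔQ of pears) / (%ΔP of apples) = (18%) / (-10.7%) ≈ -1.682.
Negative cross-price elasticity: complements.

-1.682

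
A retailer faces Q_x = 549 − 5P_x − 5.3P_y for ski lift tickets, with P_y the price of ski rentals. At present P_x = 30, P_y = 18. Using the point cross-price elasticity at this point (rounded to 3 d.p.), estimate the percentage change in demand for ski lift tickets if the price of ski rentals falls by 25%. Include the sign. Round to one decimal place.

7.9%

At P_x = 30, P_y = 18: Q_x = 303.6.
∂Q_x/∂P_y = -5.3.
ε = (∂Q_x/∂P_y)(P_y/Q_x) = -5.3000 × 18/303.6 ≈ -0.314.
%ΔQ_x ≈ ε × %ΔP_y = -0.314 × (-25%) = 7.9%.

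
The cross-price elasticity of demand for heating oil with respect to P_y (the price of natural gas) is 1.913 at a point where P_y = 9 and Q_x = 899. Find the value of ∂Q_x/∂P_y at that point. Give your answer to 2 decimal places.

ε = (∂Q_x/∂P_y)·(P_y/Q_x) ⇒ ∂Q_x/∂P_y = ε·Q_x/P_y = 1.913 × 899/9 ≈ 191.09.

191.09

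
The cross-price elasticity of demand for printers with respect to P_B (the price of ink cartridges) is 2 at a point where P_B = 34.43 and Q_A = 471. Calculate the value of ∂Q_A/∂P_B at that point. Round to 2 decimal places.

ε = (∂Q_A/∂P_B)·(P_B/Q_A) ⇒ ∂Q_A/∂P_B = ε·Q_A/P_B = 2 × 471/34.43 ≈ 27.36.

27.36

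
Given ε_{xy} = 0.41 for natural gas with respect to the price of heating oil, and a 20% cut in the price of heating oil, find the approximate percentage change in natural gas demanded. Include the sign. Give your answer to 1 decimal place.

-8.2%

%ΔQ ≈ ε × %ΔP of heating oil = 0.41 × (-20%) = -8.2%.
Demand for natural gas falls by about 8.2%.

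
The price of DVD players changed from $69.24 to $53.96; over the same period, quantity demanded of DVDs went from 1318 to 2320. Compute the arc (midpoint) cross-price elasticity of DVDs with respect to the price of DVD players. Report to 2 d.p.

ΔQ_A = 2320 − 1318 = 1002; ΔP_B = 53.96 − 69.24 = -15.28.
Midpoints: Q̄_A = 1819.0, P̄_B = 61.60.
ε = (ΔQ_A/Q̄_A)/(ΔP_B/P̄_B) = (1002/1819.0)/(-15.28/61.60) ≈ -2.22.

-2.22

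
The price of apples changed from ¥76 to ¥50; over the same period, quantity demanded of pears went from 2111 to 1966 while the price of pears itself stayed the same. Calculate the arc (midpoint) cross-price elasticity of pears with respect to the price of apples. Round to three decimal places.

0.172

ΔQ_A = 1966 − 2111 = -145; ΔP_B = 50 − 76 = -26.
Midpoints: Q̄_A = 2038.5, P̄_B = 63.00.
ε = (ΔQ_A/Q̄_A)/(ΔP_B/P̄_B) = (-145/2038.5)/(-26/63.00) ≈ 0.172.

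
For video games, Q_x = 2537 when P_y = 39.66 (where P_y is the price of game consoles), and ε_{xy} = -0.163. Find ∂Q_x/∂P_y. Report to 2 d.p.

-10.43

ε = (∂Q_x/∂P_y)·(P_y/Q_x) ⇒ ∂Q_x/∂P_y = ε·Q_x/P_y = -0.163 × 2537/39.66 ≈ -10.43.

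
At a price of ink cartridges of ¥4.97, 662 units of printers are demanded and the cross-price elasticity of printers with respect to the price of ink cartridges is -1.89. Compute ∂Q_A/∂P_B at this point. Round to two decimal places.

ε = (∂Q_A/∂P_B)·(P_B/Q_A) ⇒ ∂Q_A/∂P_B = ε·Q_A/P_B = -1.89 × 662/4.97 ≈ -251.75.

-251.75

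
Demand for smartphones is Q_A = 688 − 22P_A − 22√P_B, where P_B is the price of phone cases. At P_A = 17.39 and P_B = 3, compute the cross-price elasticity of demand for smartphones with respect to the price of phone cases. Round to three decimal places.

-0.071

At P_A = 17.39 and P_B = 3: Q_A = 267.315.
∂Q_A/∂P_B = -22/(2√P_B) = -22/(2√3) = -6.3509.
ε = (∂Q_A/∂P_B)(P_B/Q_A) = -6.3509 × (3/267.315) ≈ -0.071.
ε < 0: complements.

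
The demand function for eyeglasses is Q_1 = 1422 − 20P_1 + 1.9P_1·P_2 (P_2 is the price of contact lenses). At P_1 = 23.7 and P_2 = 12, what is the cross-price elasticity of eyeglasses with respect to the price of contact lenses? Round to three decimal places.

At P_1 = 23.7 and P_2 = 12: Q_1 = 1488.36.
∂Q_1/∂P_2 = 1.9P_1 = 1.9(23.7) = 45.0300.
ε = (∂Q_1/∂P_2)(P_2/Q_1) = 45.0300 × (12/1488.36) ≈ 0.363.

0.363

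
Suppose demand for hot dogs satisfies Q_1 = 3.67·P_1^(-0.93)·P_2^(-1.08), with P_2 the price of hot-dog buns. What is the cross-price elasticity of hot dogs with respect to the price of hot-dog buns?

-1.08

In a log-linear (constant-elasticity) demand function, the coefficient on the exponent of P_2 is the cross-price elasticity.
ε = -1.08. Negative, so hot dogs and hot-dog buns are complements.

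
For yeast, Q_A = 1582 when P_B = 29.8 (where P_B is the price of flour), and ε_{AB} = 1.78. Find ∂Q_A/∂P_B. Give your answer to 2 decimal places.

94.50

ε = (∂Q_A/∂P_B)·(P_B/Q_A) ⇒ ∂Q_A/∂P_B = ε·Q_A/P_B = 1.78 × 1582/29.8 ≈ 94.50.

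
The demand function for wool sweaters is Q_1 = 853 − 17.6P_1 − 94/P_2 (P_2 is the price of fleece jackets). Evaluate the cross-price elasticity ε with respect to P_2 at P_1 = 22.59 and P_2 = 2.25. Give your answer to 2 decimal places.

0.10

At P_1 = 22.59 and P_2 = 2.25: Q_1 = 413.638.
∂Q_1/∂P_2 = 94/P_2² = 18.5679.
ε = (∂Q_1/∂P_2)(P_2/Q_1) = 18.5679 × (2.25/413.638) ≈ 0.10.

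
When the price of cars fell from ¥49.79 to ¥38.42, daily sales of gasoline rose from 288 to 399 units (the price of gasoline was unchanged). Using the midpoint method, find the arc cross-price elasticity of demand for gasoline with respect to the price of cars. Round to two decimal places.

-1.25

ΔQ_A = 399 − 288 = 111; ΔP_B = 38.42 − 49.79 = -11.37.
Midpoints: Q̄_A = 343.5, P̄_B = 44.11.
ε = (ΔQ_A/Q̄_A)/(ΔP_B/P̄_B) = (111/343.5)/(-11.37/44.11) ≈ -1.25.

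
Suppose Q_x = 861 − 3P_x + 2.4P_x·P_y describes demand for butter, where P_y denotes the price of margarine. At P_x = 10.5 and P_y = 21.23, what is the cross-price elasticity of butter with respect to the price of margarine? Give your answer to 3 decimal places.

At P_x = 10.5 and P_y = 21.23: Q_x = 1364.496.
∂Q_x/∂P_y = 2.4P_x = 2.4(10.5) = 25.2000.
ε = (∂Q_x/∂P_y)(P_y/Q_x) = 25.2000 × (21.23/1364.496) ≈ 0.392.
ε > 0: substitutes.

0.392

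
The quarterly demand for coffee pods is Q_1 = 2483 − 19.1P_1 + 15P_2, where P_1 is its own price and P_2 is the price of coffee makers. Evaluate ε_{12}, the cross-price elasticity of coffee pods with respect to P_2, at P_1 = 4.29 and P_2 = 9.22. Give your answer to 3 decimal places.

0.054

At P_1 = 4.29 and P_2 = 9.22: Q_1 = 2539.361.
∂Q_1/∂P_2 = 15.
ε = (∂Q_1/∂P_2)(P_2/Q_1) = 15 × (9.22/2539.361) ≈ 0.054.
Since ε > 0, coffee pods and coffee makers are substitutes.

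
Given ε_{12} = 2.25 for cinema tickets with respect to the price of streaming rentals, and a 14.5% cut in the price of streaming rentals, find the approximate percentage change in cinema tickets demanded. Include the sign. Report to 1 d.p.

%ΔQ ≈ ε × %ΔP of streaming rentals = 2.25 × (-14.5%) = -32.6%.
Demand for cinema tickets falls by about 32.6%.

-32.6%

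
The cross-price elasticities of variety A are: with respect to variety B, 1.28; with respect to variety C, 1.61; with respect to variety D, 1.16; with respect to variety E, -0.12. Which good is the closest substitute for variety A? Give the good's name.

variety C

Substitutes have ε > 0. Among the positive values, 1.61 (variety C) is largest.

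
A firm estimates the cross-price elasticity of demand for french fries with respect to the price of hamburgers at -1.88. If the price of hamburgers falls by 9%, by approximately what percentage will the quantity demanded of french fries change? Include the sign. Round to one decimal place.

%ΔQ ≈ ε × %ΔP of hamburgers = -1.88 × (-9%) = 16.9%.
Demand for french fries rises by about 16.9%.

16.9%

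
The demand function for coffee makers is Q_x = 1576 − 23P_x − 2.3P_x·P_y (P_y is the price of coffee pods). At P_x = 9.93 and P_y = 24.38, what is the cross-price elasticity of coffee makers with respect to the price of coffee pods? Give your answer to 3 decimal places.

At P_x = 9.93 and P_y = 24.38: Q_x = 790.795.
∂Q_x/∂P_y = -2.3P_x = -2.3(9.93) = -22.8390.
ε = (∂Q_x/∂P_y)(P_y/Q_x) = -22.8390 × (24.38/790.795) ≈ -0.704.
ε < 0: complements.

-0.704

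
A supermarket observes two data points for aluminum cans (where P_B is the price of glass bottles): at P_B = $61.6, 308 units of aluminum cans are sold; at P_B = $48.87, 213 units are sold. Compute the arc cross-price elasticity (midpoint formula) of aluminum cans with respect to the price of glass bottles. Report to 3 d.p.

ΔQ_A = 213 − 308 = -95; ΔP_B = 48.87 − 61.6 = -12.73.
Midpoints: Q̄_A = 260.5, P̄_B = 55.23.
ε = (ΔQ_A/Q̄_A)/(ΔP_B/P̄_B) = (-95/260.5)/(-12.73/55.23) ≈ 1.582.
ε > 0: aluminum cans and glass bottles are substitutes.

1.582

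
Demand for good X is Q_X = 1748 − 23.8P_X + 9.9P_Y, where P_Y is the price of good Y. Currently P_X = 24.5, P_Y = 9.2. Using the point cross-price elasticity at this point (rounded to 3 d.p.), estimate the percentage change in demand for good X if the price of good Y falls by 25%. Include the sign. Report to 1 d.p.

At P_X = 24.5, P_Y = 9.2: Q_X = 1255.98.
∂Q_X/∂P_Y = 9.9.
ε = (∂Q_X/∂P_Y)(P_Y/Q_X) = 9.9000 × 9.2/1255.98 ≈ 0.073.
%ΔQ_X ≈ ε × %ΔP_Y = 0.073 × (-25%) = -1.8%.

-1.8%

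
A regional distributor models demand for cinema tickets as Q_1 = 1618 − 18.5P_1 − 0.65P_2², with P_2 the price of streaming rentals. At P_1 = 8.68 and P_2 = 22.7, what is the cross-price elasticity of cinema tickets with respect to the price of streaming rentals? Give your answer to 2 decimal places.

At P_1 = 8.68 and P_2 = 22.7: Q_1 = 1122.482.
∂Q_1/∂P_2 = -1.3P_2 = -1.3(22.7) = -29.5100.
ε = (∂Q_1/∂P_2)(P_2/Q_1) = -29.5100 × (22.7/1122.482) ≈ -0.60.
ε < 0: complements.

-0.60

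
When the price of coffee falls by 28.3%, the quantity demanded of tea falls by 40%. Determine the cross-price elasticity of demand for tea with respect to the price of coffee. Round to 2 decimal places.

1.41

ε = (%ΔQ of tea) / (%ΔP of coffee) = (-40%) / (-28.3%) ≈ 1.41.
Positive cross-price elasticity: substitutes.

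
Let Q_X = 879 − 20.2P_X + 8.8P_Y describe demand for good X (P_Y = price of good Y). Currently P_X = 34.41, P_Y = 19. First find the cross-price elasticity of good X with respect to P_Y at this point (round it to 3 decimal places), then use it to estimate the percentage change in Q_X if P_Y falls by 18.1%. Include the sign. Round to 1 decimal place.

At P_X = 34.41, P_Y = 19: Q_X = 351.118.
∂Q_X/∂P_Y = 8.8.
ε = (∂Q_X/∂P_Y)(P_Y/Q_X) = 8.8000 × 19/351.118 ≈ 0.476.
%ΔQ_X ≈ ε × %ΔP_Y = 0.476 × (-18.1%) = -8.6%.

-8.6%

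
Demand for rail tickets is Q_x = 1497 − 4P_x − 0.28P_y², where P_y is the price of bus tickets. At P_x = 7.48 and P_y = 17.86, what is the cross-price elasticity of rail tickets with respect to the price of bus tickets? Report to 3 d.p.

At P_x = 7.48 and P_y = 17.86: Q_x = 1377.766.
∂Q_x/∂P_y = -0.56P_y = -0.56(17.86) = -10.0016.
ε = (∂Q_x/∂P_y)(P_y/Q_x) = -10.0016 × (17.86/1377.766) ≈ -0.130.

-0.130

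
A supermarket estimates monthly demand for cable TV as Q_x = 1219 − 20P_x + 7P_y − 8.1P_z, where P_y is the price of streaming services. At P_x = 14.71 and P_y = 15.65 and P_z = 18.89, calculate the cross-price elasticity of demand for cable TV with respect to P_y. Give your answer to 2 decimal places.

0.12

At P_x = 14.71 and P_y = 15.65 and P_z = 18.89: Q_x = 881.341.
∂Q_x/∂P_y = 7.
ε = (∂Q_x/∂P_y)(P_y/Q_x) = 7 × (15.65/881.341) ≈ 0.12.
Since ε > 0, cable TV and streaming services are substitutes.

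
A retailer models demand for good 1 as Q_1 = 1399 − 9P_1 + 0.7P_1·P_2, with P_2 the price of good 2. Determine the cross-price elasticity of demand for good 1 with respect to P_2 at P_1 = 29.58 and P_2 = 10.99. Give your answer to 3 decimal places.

0.167

At P_1 = 29.58 and P_2 = 10.99: Q_1 = 1360.339.
∂Q_1/∂P_2 = 0.7P_1 = 0.7(29.58) = 20.7060.
ε = (∂Q_1/∂P_2)(P_2/Q_1) = 20.7060 × (10.99/1360.339) ≈ 0.167.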